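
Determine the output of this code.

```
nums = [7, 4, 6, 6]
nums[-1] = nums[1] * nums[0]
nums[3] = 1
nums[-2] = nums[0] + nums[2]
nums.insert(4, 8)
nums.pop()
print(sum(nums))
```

nums[-1] = nums[1]*nums[0] = 4*7 = 28 → [7, 4, 6, 28]
nums[3] = 1 → [7, 4, 6, 1]
nums[-2] = nums[0]+nums[2] = 7+6 = 13 → [7, 4, 13, 1]
insert 8 at 4 → [7, 4, 13, 1, 8]
pop() removes 8 → [7, 4, 13, 1]
sum = 25

25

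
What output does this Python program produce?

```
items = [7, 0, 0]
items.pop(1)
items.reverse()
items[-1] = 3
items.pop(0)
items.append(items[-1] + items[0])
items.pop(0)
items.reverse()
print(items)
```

[6]

pop(1) removes 0 → [7, 0]
reverse → [0, 7]
items[-1] = 3 → [0, 3]
pop(0) removes 0 → [3]
append items[-1]+items[0] = 3+3 = 6 → [3, 6]
pop(0) removes 3 → [6]
reverse → [6]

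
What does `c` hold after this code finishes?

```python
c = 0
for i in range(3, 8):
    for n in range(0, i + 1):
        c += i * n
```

i=3,n=0: c = 0+0 = 0
i=3,n=1: c = 0+3 = 3
i=3,n=2: c = 3+6 = 9
i=3,n=3: c = 9+9 = 18
i=4,n=0: c = 18+0 = 18
i=4,n=1: c = 18+4 = 22
i=4,n=2: c = 22+8 = 30
i=4,n=3: c = 30+12 = 42
i=4,n=4: c = 42+16 = 58
i=5,n=0: c = 58+0 = 58
i=5,n=1: c = 58+5 = 63
i=5,n=2: c = 63+10 = 73
i=5,n=3: c = 73+15 = 88
i=5,n=4: c = 88+20 = 108
i=5,n=5: c = 108+25 = 133
i=6,n=0: c = 133+0 = 133
i=6,n=1: c = 133+6 = 139
i=6,n=2: c = 139+12 = 151
i=6,n=3: c = 151+18 = 169
i=6,n=4: c = 169+24 = 193
i=6,n=5: c = 193+30 = 223
i=6,n=6: c = 223+36 = 259
i=7,n=0: c = 259+0 = 259
i=7,n=1: c = 259+7 = 266
i=7,n=2: c = 266+14 = 280
i=7,n=3: c = 280+21 = 301
i=7,n=4: c = 301+28 = 329
i=7,n=5: c = 329+35 = 364
i=7,n=6: c = 364+42 = 406
i=7,n=7: c = 406+49 = 455

455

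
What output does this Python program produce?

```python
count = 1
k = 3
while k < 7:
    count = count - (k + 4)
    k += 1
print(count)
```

-33

k=3: count = 1-7 = -6
k=4: count = (-6)-8 = -14
k=5: count = (-14)-9 = -23
k=6: count = (-23)-10 = -33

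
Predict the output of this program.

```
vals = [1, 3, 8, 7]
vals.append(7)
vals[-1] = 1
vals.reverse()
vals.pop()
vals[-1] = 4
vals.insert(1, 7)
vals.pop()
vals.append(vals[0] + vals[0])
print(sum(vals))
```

25

append 7 → [1, 3, 8, 7, 7]
vals[-1] = 1 → [1, 3, 8, 7, 1]
reverse → [1, 7, 8, 3, 1]
pop() removes 1 → [1, 7, 8, 3]
vals[-1] = 4 → [1, 7, 8, 4]
insert 7 at 1 → [1, 7, 7, 8, 4]
pop() removes 4 → [1, 7, 7, 8]
append vals[0]+vals[0] = 1+1 = 2 → [1, 7, 7, 8, 2]
sum = 25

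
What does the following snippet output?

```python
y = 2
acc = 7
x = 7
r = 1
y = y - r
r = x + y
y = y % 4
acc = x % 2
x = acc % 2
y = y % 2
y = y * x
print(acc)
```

y = 2-1 = 1
r = 7+1 = 8
y = 1%4 = 1
acc = 7%2 = 1
x = 1%2 = 1
y = 1%2 = 1
y = 1*1 = 1

1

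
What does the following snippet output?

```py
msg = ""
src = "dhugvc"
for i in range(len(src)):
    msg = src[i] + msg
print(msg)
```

i=0: prepend 'd' → 'd'
i=1: prepend 'h' → 'hd'
i=2: prepend 'u' → 'uhd'
i=3: prepend 'g' → 'guhd'
i=4: prepend 'v' → 'vguhd'
i=5: prepend 'c' → 'cvguhd'

cvguhd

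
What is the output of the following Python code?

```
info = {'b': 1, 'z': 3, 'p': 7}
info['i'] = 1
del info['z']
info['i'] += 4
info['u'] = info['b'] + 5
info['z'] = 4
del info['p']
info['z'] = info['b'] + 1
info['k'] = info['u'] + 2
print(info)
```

info['i'] = 1 → {'b': 1, 'z': 3, 'p': 7, 'i': 1}
del 'z' → {'b': 1, 'p': 7, 'i': 1}
info['i'] = 1+4 = 5 → {'b': 1, 'p': 7, 'i': 5}
info['u'] = info['b']+5 = 6 → {'b': 1, 'p': 7, 'i': 5, 'u': 6}
info['z'] = 4 → {'b': 1, 'p': 7, 'i': 5, 'u': 6, 'z': 4}
del 'p' → {'b': 1, 'i': 5, 'u': 6, 'z': 4}
info['z'] = info['b']+1 = 2 → {'b': 1, 'i': 5, 'u': 6, 'z': 2}
info['k'] = info['u']+2 = 8 → {'b': 1, 'i': 5, 'u': 6, 'z': 2, 'k': 8}

{'b': 1, 'i': 5, 'u': 6, 'z': 2, 'k': 8}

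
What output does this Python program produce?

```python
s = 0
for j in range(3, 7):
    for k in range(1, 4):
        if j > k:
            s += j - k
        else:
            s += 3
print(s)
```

j=3,k=1: 3>1, s = 0+2 = 2
j=3,k=2: 3>2, s = 2+1 = 3
j=3,k=3: not 3>3, s = 3+3 = 6
j=4,k=1: 4>1, s = 6+3 = 9
j=4,k=2: 4>2, s = 9+2 = 11
j=4,k=3: 4>3, s = 11+1 = 12
j=5,k=1: 5>1, s = 12+4 = 16
j=5,k=2: 5>2, s = 16+3 = 19
j=5,k=3: 5>3, s = 19+2 = 21
j=6,k=1: 6>1, s = 21+5 = 26
j=6,k=2: 6>2, s = 26+4 = 30
j=6,k=3: 6>3, s = 30+3 = 33

33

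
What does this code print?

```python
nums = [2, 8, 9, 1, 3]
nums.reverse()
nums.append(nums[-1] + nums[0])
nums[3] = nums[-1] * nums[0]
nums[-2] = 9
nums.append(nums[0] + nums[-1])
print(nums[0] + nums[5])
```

8

reverse → [3, 1, 9, 8, 2]
append nums[-1]+nums[0] = 2+3 = 5 → [3, 1, 9, 8, 2, 5]
nums[3] = nums[-1]*nums[0] = 5*3 = 15 → [3, 1, 9, 15, 2, 5]
nums[-2] = 9 → [3, 1, 9, 15, 9, 5]
append nums[0]+nums[-1] = 3+5 = 8 → [3, 1, 9, 15, 9, 5, 8]
nums[0]+nums[5] = 3+5 = 8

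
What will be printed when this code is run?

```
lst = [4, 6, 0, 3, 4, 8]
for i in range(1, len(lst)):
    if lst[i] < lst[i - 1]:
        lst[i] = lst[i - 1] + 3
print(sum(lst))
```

64

i=1: 6>=4, unchanged → [4, 6, 0, 3, 4, 8]
i=2: 0<6, lst[2] = 6+3 = 9 → [4, 6, 9, 3, 4, 8]
i=3: 3<9, lst[3] = 9+3 = 12 → [4, 6, 9, 12, 4, 8]
i=4: 4<12, lst[4] = 12+3 = 15 → [4, 6, 9, 12, 15, 8]
i=5: 8<15, lst[5] = 15+3 = 18 → [4, 6, 9, 12, 15, 18]
sum = 64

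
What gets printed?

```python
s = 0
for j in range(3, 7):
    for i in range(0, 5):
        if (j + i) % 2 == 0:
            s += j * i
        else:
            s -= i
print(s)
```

72

j=3,i=0: odd sum, s = 0-0 = 0
j=3,i=1: even sum, s = 0+3 = 3
j=3,i=2: odd sum, s = 3-2 = 1
j=3,i=3: even sum, s = 1+9 = 10
j=3,i=4: odd sum, s = 10-4 = 6
j=4,i=0: even sum, s = 6+0 = 6
j=4,i=1: odd sum, s = 6-1 = 5
j=4,i=2: even sum, s = 5+8 = 13
j=4,i=3: odd sum, s = 13-3 = 10
j=4,i=4: even sum, s = 10+16 = 26
j=5,i=0: odd sum, s = 26-0 = 26
j=5,i=1: even sum, s = 26+5 = 31
j=5,i=2: odd sum, s = 31-2 = 29
j=5,i=3: even sum, s = 29+15 = 44
j=5,i=4: odd sum, s = 44-4 = 40
j=6,i=0: even sum, s = 40+0 = 40
j=6,i=1: odd sum, s = 40-1 = 39
j=6,i=2: even sum, s = 39+12 = 51
j=6,i=3: odd sum, s = 51-3 = 48
j=6,i=4: even sum, s = 48+24 = 72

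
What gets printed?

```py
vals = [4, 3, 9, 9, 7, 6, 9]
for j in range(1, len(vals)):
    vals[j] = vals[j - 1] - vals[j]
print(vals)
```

[4, 1, -8, -17, -24, -30, -39]

j=1: vals[1] = 4-3 = 1 → [4, 1, 9, 9, 7, 6, 9]
j=2: vals[2] = 1-9 = -8 → [4, 1, -8, 9, 7, 6, 9]
j=3: vals[3] = (-8)-9 = -17 → [4, 1, -8, -17, 7, 6, 9]
j=4: vals[4] = (-17)-7 = -24 → [4, 1, -8, -17, -24, 6, 9]
j=5: vals[5] = (-24)-6 = -30 → [4, 1, -8, -17, -24, -30, 9]
j=6: vals[6] = (-30)-9 = -39 → [4, 1, -8, -17, -24, -30, -39]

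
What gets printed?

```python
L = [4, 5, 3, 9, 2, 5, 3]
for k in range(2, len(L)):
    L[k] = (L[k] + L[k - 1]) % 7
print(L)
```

[4, 5, 1, 3, 5, 3, 6]

k=2: L[2] = (3+5)%7 = 1 → [4, 5, 1, 9, 2, 5, 3]
k=3: L[3] = (9+1)%7 = 3 → [4, 5, 1, 3, 2, 5, 3]
k=4: L[4] = (2+3)%7 = 5 → [4, 5, 1, 3, 5, 5, 3]
k=5: L[5] = (5+5)%7 = 3 → [4, 5, 1, 3, 5, 3, 3]
k=6: L[6] = (3+3)%7 = 6 → [4, 5, 1, 3, 5, 3, 6]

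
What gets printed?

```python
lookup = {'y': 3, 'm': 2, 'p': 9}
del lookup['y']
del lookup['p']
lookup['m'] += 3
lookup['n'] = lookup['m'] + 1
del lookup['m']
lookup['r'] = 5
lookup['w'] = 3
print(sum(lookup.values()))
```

del 'y' → {'m': 2, 'p': 9}
del 'p' → {'m': 2}
lookup['m'] = 2+3 = 5 → {'m': 5}
lookup['n'] = lookup['m']+1 = 6 → {'m': 5, 'n': 6}
del 'm' → {'n': 6}
lookup['r'] = 5 → {'n': 6, 'r': 5}
lookup['w'] = 3 → {'n': 6, 'r': 5, 'w': 3}
sum of values = 14

14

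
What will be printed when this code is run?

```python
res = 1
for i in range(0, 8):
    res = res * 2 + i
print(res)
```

503

i=0: res = 1*2+0 = 2
i=1: res = 2*2+1 = 5
i=2: res = 5*2+2 = 12
i=3: res = 12*2+3 = 27
i=4: res = 27*2+4 = 58
i=5: res = 58*2+5 = 121
i=6: res = 121*2+6 = 248
i=7: res = 248*2+7 = 503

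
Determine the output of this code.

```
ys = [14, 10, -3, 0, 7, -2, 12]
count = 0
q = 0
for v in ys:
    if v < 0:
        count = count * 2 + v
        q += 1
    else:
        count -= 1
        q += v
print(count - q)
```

v=14: not <0, count = 0-1 = -1; q=14
v=10: not <0, count = (-1)-1 = -2; q=24
v=-3: <0, count = (-2)*2+(-3) = -7; q=25
v=0: not <0, count = (-7)-1 = -8; q=25
v=7: not <0, count = (-8)-1 = -9; q=32
v=-2: <0, count = (-9)*2+(-2) = -20; q=33
v=12: not <0, count = (-20)-1 = -21; q=45
count-q = (-21)-45 = -66

-66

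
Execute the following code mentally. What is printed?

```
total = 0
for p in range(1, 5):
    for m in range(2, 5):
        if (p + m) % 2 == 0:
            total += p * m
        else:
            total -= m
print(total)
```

30

p=1,m=2: odd sum, total = 0-2 = -2
p=1,m=3: even sum, total = (-2)+3 = 1
p=1,m=4: odd sum, total = 1-4 = -3
p=2,m=2: even sum, total = (-3)+4 = 1
p=2,m=3: odd sum, total = 1-3 = -2
p=2,m=4: even sum, total = (-2)+8 = 6
p=3,m=2: odd sum, total = 6-2 = 4
p=3,m=3: even sum, total = 4+9 = 13
p=3,m=4: odd sum, total = 13-4 = 9
p=4,m=2: even sum, total = 9+8 = 17
p=4,m=3: odd sum, total = 17-3 = 14
p=4,m=4: even sum, total = 14+16 = 30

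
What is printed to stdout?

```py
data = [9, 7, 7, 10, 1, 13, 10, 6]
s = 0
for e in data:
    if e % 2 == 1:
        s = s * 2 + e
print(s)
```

243

e=9: odd, s = 0*2+9 = 9
e=7: odd, s = 9*2+7 = 25
e=7: odd, s = 25*2+7 = 57
e=10: not odd
e=1: odd, s = 57*2+1 = 115
e=13: odd, s = 115*2+13 = 243
e=10: not odd
e=6: not odd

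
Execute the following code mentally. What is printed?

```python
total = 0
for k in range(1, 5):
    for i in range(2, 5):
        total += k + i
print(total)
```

66

k=1,i=2: total = 0+3 = 3
k=1,i=3: total = 3+4 = 7
k=1,i=4: total = 7+5 = 12
k=2,i=2: total = 12+4 = 16
k=2,i=3: total = 16+5 = 21
k=2,i=4: total = 21+6 = 27
k=3,i=2: total = 27+5 = 32
k=3,i=3: total = 32+6 = 38
k=3,i=4: total = 38+7 = 45
k=4,i=2: total = 45+6 = 51
k=4,i=3: total = 51+7 = 58
k=4,i=4: total = 58+8 = 66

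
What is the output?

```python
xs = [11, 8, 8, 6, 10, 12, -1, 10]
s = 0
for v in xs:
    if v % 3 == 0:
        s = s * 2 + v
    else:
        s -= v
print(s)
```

v=11: not %3==0, s = 0-11 = -11
v=8: not %3==0, s = (-11)-8 = -19
v=8: not %3==0, s = (-19)-8 = -27
v=6: %3==0, s = (-27)*2+6 = -48
v=10: not %3==0, s = (-48)-10 = -58
v=12: %3==0, s = (-58)*2+12 = -104
v=-1: not %3==0, s = (-104)-(-1) = -103
v=10: not %3==0, s = (-103)-10 = -113

-113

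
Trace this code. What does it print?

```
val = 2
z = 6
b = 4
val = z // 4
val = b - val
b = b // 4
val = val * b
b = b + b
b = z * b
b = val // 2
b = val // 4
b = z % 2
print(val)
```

val = 6//4 = 1
val = 4-1 = 3
b = 4//4 = 1
val = 3*1 = 3
b = 1+1 = 2
b = 6*2 = 12
b = 3//2 = 1
b = 3//4 = 0
b = 6%2 = 0

3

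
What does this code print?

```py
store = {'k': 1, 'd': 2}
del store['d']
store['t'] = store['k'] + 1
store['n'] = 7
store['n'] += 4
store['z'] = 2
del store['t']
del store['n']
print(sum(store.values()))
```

del 'd' → {'k': 1}
store['t'] = store['k']+1 = 2 → {'k': 1, 't': 2}
store['n'] = 7 → {'k': 1, 't': 2, 'n': 7}
store['n'] = 7+4 = 11 → {'k': 1, 't': 2, 'n': 11}
store['z'] = 2 → {'k': 1, 't': 2, 'n': 11, 'z': 2}
del 't' → {'k': 1, 'n': 11, 'z': 2}
del 'n' → {'k': 1, 'z': 2}
sum of values = 3

3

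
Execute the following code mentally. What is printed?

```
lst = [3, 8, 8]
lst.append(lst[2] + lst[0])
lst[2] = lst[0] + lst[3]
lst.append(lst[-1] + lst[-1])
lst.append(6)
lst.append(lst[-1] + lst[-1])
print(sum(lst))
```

76

append lst[2]+lst[0] = 8+3 = 11 → [3, 8, 8, 11]
lst[2] = lst[0]+lst[3] = 3+11 = 14 → [3, 8, 14, 11]
append lst[-1]+lst[-1] = 11+11 = 22 → [3, 8, 14, 11, 22]
append 6 → [3, 8, 14, 11, 22, 6]
append lst[-1]+lst[-1] = 6+6 = 12 → [3, 8, 14, 11, 22, 6, 12]
sum = 76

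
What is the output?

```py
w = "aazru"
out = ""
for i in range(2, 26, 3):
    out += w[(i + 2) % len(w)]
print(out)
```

i=2: add w[4]='u' → 'u'
i=5: add w[2]='z' → 'uz'
i=8: add w[0]='a' → 'uza'
i=11: add w[3]='r' → 'uzar'
i=14: add w[1]='a' → 'uzara'
i=17: add w[4]='u' → 'uzarau'
i=20: add w[2]='z' → 'uzarauz'
i=23: add w[0]='a' → 'uzarauza'

uzarauza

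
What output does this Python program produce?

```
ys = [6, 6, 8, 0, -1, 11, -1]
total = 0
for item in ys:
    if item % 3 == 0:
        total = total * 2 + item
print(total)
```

36

item=6: %3==0, total = 0*2+6 = 6
item=6: %3==0, total = 6*2+6 = 18
item=8: not %3==0
item=0: %3==0, total = 18*2+0 = 36
item=-1: not %3==0
item=11: not %3==0
item=-1: not %3==0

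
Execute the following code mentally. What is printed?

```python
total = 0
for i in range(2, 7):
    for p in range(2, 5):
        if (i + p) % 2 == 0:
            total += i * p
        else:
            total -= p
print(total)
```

75

i=2,p=2: even sum, total = 0+4 = 4
i=2,p=3: odd sum, total = 4-3 = 1
i=2,p=4: even sum, total = 1+8 = 9
i=3,p=2: odd sum, total = 9-2 = 7
i=3,p=3: even sum, total = 7+9 = 16
i=3,p=4: odd sum, total = 16-4 = 12
i=4,p=2: even sum, total = 12+8 = 20
i=4,p=3: odd sum, total = 20-3 = 17
i=4,p=4: even sum, total = 17+16 = 33
i=5,p=2: odd sum, total = 33-2 = 31
i=5,p=3: even sum, total = 31+15 = 46
i=5,p=4: odd sum, total = 46-4 = 42
i=6,p=2: even sum, total = 42+12 = 54
i=6,p=3: odd sum, total = 54-3 = 51
i=6,p=4: even sum, total = 51+24 = 75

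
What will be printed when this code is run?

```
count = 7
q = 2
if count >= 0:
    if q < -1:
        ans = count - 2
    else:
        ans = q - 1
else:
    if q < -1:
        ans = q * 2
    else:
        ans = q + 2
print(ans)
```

count=7, q=2
count >= 0 is True; q < -1 is False
→ ans = q - 1 = 1

1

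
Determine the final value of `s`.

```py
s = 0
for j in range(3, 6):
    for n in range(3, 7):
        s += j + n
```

102

j=3,n=3: s = 0+6 = 6
j=3,n=4: s = 6+7 = 13
j=3,n=5: s = 13+8 = 21
j=3,n=6: s = 21+9 = 30
j=4,n=3: s = 30+7 = 37
j=4,n=4: s = 37+8 = 45
j=4,n=5: s = 45+9 = 54
j=4,n=6: s = 54+10 = 64
j=5,n=3: s = 64+8 = 72
j=5,n=4: s = 72+9 = 81
j=5,n=5: s = 81+10 = 91
j=5,n=6: s = 91+11 = 102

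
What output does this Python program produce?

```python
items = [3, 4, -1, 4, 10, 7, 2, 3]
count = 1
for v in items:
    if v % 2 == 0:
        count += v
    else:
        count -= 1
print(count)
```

17

v=3: not even, count = 1-1 = 0
v=4: even, count = 0+4 = 4
v=-1: not even, count = 4-1 = 3
v=4: even, count = 3+4 = 7
v=10: even, count = 7+10 = 17
v=7: not even, count = 17-1 = 16
v=2: even, count = 16+2 = 18
v=3: not even, count = 18-1 = 17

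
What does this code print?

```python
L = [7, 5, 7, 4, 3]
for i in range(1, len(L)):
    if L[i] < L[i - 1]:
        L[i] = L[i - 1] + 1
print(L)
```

i=1: 5<7, L[1] = 7+1 = 8 → [7, 8, 7, 4, 3]
i=2: 7<8, L[2] = 8+1 = 9 → [7, 8, 9, 4, 3]
i=3: 4<9, L[3] = 9+1 = 10 → [7, 8, 9, 10, 3]
i=4: 3<10, L[4] = 10+1 = 11 → [7, 8, 9, 10, 11]

[7, 8, 9, 10, 11]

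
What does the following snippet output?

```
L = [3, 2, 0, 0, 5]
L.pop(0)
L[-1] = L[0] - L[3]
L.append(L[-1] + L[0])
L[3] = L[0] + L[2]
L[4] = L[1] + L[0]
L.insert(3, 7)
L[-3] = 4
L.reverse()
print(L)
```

[2, 2, 4, 0, 0, 2]

pop(0) removes 3 → [2, 0, 0, 5]
L[-1] = L[0]-L[3] = 2-5 = -3 → [2, 0, 0, -3]
append L[-1]+L[0] = (-3)+2 = -1 → [2, 0, 0, -3, -1]
L[3] = L[0]+L[2] = 2+0 = 2 → [2, 0, 0, 2, -1]
L[4] = L[1]+L[0] = 0+2 = 2 → [2, 0, 0, 2, 2]
insert 7 at 3 → [2, 0, 0, 7, 2, 2]
L[-3] = 4 → [2, 0, 0, 4, 2, 2]
reverse → [2, 2, 4, 0, 0, 2]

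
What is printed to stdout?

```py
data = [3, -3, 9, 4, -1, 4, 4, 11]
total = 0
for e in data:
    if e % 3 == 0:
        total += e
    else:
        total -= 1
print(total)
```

e=3: %3==0, total = 0+3 = 3
e=-3: %3==0, total = 3+(-3) = 0
e=9: %3==0, total = 0+9 = 9
e=4: not %3==0, total = 9-1 = 8
e=-1: not %3==0, total = 8-1 = 7
e=4: not %3==0, total = 7-1 = 6
e=4: not %3==0, total = 6-1 = 5
e=11: not %3==0, total = 5-1 = 4

4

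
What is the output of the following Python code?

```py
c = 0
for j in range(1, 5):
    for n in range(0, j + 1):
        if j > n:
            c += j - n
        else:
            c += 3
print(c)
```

32

j=1,n=0: 1>0, c = 0+1 = 1
j=1,n=1: not 1>1, c = 1+3 = 4
j=2,n=0: 2>0, c = 4+2 = 6
j=2,n=1: 2>1, c = 6+1 = 7
j=2,n=2: not 2>2, c = 7+3 = 10
j=3,n=0: 3>0, c = 10+3 = 13
j=3,n=1: 3>1, c = 13+2 = 15
j=3,n=2: 3>2, c = 15+1 = 16
j=3,n=3: not 3>3, c = 16+3 = 19
j=4,n=0: 4>0, c = 19+4 = 23
j=4,n=1: 4>1, c = 23+3 = 26
j=4,n=2: 4>2, c = 26+2 = 28
j=4,n=3: 4>3, c = 28+1 = 29
j=4,n=4: not 4>4, c = 29+3 = 32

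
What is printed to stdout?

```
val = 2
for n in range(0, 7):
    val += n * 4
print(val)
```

n=0: val = 2+0*4 = 2
n=1: val = 2+1*4 = 6
n=2: val = 6+2*4 = 14
n=3: val = 14+3*4 = 26
n=4: val = 26+4*4 = 42
n=5: val = 42+5*4 = 62
n=6: val = 62+6*4 = 86

86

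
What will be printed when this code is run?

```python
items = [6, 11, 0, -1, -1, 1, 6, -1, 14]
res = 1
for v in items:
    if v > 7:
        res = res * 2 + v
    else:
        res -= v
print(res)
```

8

v=6: not >7, res = 1-6 = -5
v=11: >7, res = (-5)*2+11 = 1
v=0: not >7, res = 1-0 = 1
v=-1: not >7, res = 1-(-1) = 2
v=-1: not >7, res = 2-(-1) = 3
v=1: not >7, res = 3-1 = 2
v=6: not >7, res = 2-6 = -4
v=-1: not >7, res = (-4)-(-1) = -3
v=14: >7, res = (-3)*2+14 = 8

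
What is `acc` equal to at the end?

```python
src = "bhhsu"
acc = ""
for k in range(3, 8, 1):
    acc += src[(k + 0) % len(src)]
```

'subhh'

k=3: add src[3]='s' → 's'
k=4: add src[4]='u' → 'su'
k=5: add src[0]='b' → 'sub'
k=6: add src[1]='h' → 'subh'
k=7: add src[2]='h' → 'subhh'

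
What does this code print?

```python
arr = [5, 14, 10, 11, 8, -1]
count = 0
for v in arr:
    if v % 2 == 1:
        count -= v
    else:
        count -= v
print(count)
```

v=5: odd, count = 0-5 = -5
v=14: not odd, count = (-5)-14 = -19
v=10: not odd, count = (-19)-10 = -29
v=11: odd, count = (-29)-11 = -40
v=8: not odd, count = (-40)-8 = -48
v=-1: odd, count = (-48)-(-1) = -47

-47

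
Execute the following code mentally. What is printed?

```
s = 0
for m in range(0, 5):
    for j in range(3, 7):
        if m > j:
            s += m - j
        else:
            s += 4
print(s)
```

m=0,j=3: not 0>3, s = 0+4 = 4
m=0,j=4: not 0>4, s = 4+4 = 8
m=0,j=5: not 0>5, s = 8+4 = 12
m=0,j=6: not 0>6, s = 12+4 = 16
m=1,j=3: not 1>3, s = 16+4 = 20
m=1,j=4: not 1>4, s = 20+4 = 24
m=1,j=5: not 1>5, s = 24+4 = 28
m=1,j=6: not 1>6, s = 28+4 = 32
m=2,j=3: not 2>3, s = 32+4 = 36
m=2,j=4: not 2>4, s = 36+4 = 40
m=2,j=5: not 2>5, s = 40+4 = 44
m=2,j=6: not 2>6, s = 44+4 = 48
m=3,j=3: not 3>3, s = 48+4 = 52
m=3,j=4: not 3>4, s = 52+4 = 56
m=3,j=5: not 3>5, s = 56+4 = 60
m=3,j=6: not 3>6, s = 60+4 = 64
m=4,j=3: 4>3, s = 64+1 = 65
m=4,j=4: not 4>4, s = 65+4 = 69
m=4,j=5: not 4>5, s = 69+4 = 73
m=4,j=6: not 4>6, s = 73+4 = 77

77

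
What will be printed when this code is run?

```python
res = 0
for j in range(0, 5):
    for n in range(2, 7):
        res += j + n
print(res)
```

j=0,n=2: res = 0+2 = 2
j=0,n=3: res = 2+3 = 5
j=0,n=4: res = 5+4 = 9
j=0,n=5: res = 9+5 = 14
j=0,n=6: res = 14+6 = 20
j=1,n=2: res = 20+3 = 23
j=1,n=3: res = 23+4 = 27
j=1,n=4: res = 27+5 = 32
j=1,n=5: res = 32+6 = 38
j=1,n=6: res = 38+7 = 45
j=2,n=2: res = 45+4 = 49
j=2,n=3: res = 49+5 = 54
j=2,n=4: res = 54+6 = 60
j=2,n=5: res = 60+7 = 67
j=2,n=6: res = 67+8 = 75
j=3,n=2: res = 75+5 = 80
j=3,n=3: res = 80+6 = 86
j=3,n=4: res = 86+7 = 93
j=3,n=5: res = 93+8 = 101
j=3,n=6: res = 101+9 = 110
j=4,n=2: res = 110+6 = 116
j=4,n=3: res = 116+7 = 123
j=4,n=4: res = 123+8 = 131
j=4,n=5: res = 131+9 = 140
j=4,n=6: res = 140+10 = 150

150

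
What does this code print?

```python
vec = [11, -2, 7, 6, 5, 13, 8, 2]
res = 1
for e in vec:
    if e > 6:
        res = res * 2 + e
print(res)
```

166

e=11: >6, res = 1*2+11 = 13
e=-2: not >6
e=7: >6, res = 13*2+7 = 33
e=6: not >6
e=5: not >6
e=13: >6, res = 33*2+13 = 79
e=8: >6, res = 79*2+8 = 166
e=2: not >6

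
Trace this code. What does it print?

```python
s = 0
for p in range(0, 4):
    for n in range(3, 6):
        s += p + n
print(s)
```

66

p=0,n=3: s = 0+3 = 3
p=0,n=4: s = 3+4 = 7
p=0,n=5: s = 7+5 = 12
p=1,n=3: s = 12+4 = 16
p=1,n=4: s = 16+5 = 21
p=1,n=5: s = 21+6 = 27
p=2,n=3: s = 27+5 = 32
p=2,n=4: s = 32+6 = 38
p=2,n=5: s = 38+7 = 45
p=3,n=3: s = 45+6 = 51
p=3,n=4: s = 51+7 = 58
p=3,n=5: s = 58+8 = 66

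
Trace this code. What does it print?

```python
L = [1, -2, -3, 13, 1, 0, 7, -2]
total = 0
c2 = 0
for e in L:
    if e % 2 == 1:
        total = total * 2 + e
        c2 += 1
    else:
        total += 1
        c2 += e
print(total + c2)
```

e=1: odd, total = 0*2+1 = 1; c2=1
e=-2: not odd, total = 1+1 = 2; c2=-1
e=-3: odd, total = 2*2+(-3) = 1; c2=0
e=13: odd, total = 1*2+13 = 15; c2=1
e=1: odd, total = 15*2+1 = 31; c2=2
e=0: not odd, total = 31+1 = 32; c2=2
e=7: odd, total = 32*2+7 = 71; c2=3
e=-2: not odd, total = 71+1 = 72; c2=1
total+c2 = 72+1 = 73

73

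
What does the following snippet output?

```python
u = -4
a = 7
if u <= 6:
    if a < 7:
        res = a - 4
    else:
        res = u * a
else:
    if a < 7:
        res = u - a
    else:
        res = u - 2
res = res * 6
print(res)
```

-168

u=-4, a=7
u <= 6 is True; a < 7 is False
→ res = u * a = -28
res = (-28)*6 = -168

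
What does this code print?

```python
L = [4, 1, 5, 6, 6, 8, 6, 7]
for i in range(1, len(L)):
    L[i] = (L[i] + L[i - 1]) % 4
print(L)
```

i=1: L[1] = (1+4)%4 = 1 → [4, 1, 5, 6, 6, 8, 6, 7]
i=2: L[2] = (5+1)%4 = 2 → [4, 1, 2, 6, 6, 8, 6, 7]
i=3: L[3] = (6+2)%4 = 0 → [4, 1, 2, 0, 6, 8, 6, 7]
i=4: L[4] = (6+0)%4 = 2 → [4, 1, 2, 0, 2, 8, 6, 7]
i=5: L[5] = (8+2)%4 = 2 → [4, 1, 2, 0, 2, 2, 6, 7]
i=6: L[6] = (6+2)%4 = 0 → [4, 1, 2, 0, 2, 2, 0, 7]
i=7: L[7] = (7+0)%4 = 3 → [4, 1, 2, 0, 2, 2, 0, 3]

[4, 1, 2, 0, 2, 2, 0, 3]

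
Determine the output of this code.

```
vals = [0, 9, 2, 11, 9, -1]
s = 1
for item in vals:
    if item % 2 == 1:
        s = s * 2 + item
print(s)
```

149

item=0: not odd
item=9: odd, s = 1*2+9 = 11
item=2: not odd
item=11: odd, s = 11*2+11 = 33
item=9: odd, s = 33*2+9 = 75
item=-1: odd, s = 75*2+(-1) = 149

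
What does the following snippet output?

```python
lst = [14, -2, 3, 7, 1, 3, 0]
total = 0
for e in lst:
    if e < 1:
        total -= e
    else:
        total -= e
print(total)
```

e=14: not <1, total = 0-14 = -14
e=-2: <1, total = (-14)-(-2) = -12
e=3: not <1, total = (-12)-3 = -15
e=7: not <1, total = (-15)-7 = -22
e=1: not <1, total = (-22)-1 = -23
e=3: not <1, total = (-23)-3 = -26
e=0: <1, total = (-26)-0 = -26

-26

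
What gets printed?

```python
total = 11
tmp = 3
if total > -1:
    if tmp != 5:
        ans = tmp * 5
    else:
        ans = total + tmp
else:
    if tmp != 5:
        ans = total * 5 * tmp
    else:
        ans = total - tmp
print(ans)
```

total=11, tmp=3
total > -1 is True; tmp != 5 is True
→ ans = tmp * 5 = 15

15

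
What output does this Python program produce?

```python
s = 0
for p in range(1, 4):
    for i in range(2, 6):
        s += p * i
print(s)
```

p=1,i=2: s = 0+2 = 2
p=1,i=3: s = 2+3 = 5
p=1,i=4: s = 5+4 = 9
p=1,i=5: s = 9+5 = 14
p=2,i=2: s = 14+4 = 18
p=2,i=3: s = 18+6 = 24
p=2,i=4: s = 24+8 = 32
p=2,i=5: s = 32+10 = 42
p=3,i=2: s = 42+6 = 48
p=3,i=3: s = 48+9 = 57
p=3,i=4: s = 57+12 = 69
p=3,i=5: s = 69+15 = 84

84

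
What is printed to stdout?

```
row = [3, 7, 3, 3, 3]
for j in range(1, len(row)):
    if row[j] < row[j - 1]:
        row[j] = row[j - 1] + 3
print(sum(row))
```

49

j=1: 7>=3, unchanged → [3, 7, 3, 3, 3]
j=2: 3<7, row[2] = 7+3 = 10 → [3, 7, 10, 3, 3]
j=3: 3<10, row[3] = 10+3 = 13 → [3, 7, 10, 13, 3]
j=4: 3<13, row[4] = 13+3 = 16 → [3, 7, 10, 13, 16]
sum = 49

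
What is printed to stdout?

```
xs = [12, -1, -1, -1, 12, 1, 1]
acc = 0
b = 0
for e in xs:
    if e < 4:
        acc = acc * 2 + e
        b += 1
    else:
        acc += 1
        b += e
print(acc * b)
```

e=12: not <4, acc = 0+1 = 1; b=12
e=-1: <4, acc = 1*2+(-1) = 1; b=13
e=-1: <4, acc = 1*2+(-1) = 1; b=14
e=-1: <4, acc = 1*2+(-1) = 1; b=15
e=12: not <4, acc = 1+1 = 2; b=27
e=1: <4, acc = 2*2+1 = 5; b=28
e=1: <4, acc = 5*2+1 = 11; b=29
acc*b = 11*29 = 319

319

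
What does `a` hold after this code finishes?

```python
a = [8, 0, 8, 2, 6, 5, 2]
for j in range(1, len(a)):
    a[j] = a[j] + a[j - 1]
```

[8, 8, 16, 18, 24, 29, 31]

j=1: a[1] = 0+8 = 8 → [8, 8, 8, 2, 6, 5, 2]
j=2: a[2] = 8+8 = 16 → [8, 8, 16, 2, 6, 5, 2]
j=3: a[3] = 2+16 = 18 → [8, 8, 16, 18, 6, 5, 2]
j=4: a[4] = 6+18 = 24 → [8, 8, 16, 18, 24, 5, 2]
j=5: a[5] = 5+24 = 29 → [8, 8, 16, 18, 24, 29, 2]
j=6: a[6] = 2+29 = 31 → [8, 8, 16, 18, 24, 29, 31]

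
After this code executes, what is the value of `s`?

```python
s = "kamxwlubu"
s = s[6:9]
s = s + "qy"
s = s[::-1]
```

slice [6:9] → 'ubu'
+ 'qy' → 'ubuqy'
reverse → 'yqubu'

'yqubu'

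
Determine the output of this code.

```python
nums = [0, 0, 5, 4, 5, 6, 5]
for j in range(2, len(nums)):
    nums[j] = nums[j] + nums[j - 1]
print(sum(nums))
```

j=2: nums[2] = 5+0 = 5 → [0, 0, 5, 4, 5, 6, 5]
j=3: nums[3] = 4+5 = 9 → [0, 0, 5, 9, 5, 6, 5]
j=4: nums[4] = 5+9 = 14 → [0, 0, 5, 9, 14, 6, 5]
j=5: nums[5] = 6+14 = 20 → [0, 0, 5, 9, 14, 20, 5]
j=6: nums[6] = 5+20 = 25 → [0, 0, 5, 9, 14, 20, 25]
sum = 73

73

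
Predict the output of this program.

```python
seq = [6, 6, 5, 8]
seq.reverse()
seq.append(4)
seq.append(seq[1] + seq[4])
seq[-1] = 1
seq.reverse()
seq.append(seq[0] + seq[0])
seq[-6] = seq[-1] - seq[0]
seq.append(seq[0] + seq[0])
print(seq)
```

reverse → [8, 5, 6, 6]
append 4 → [8, 5, 6, 6, 4]
append seq[1]+seq[4] = 5+4 = 9 → [8, 5, 6, 6, 4, 9]
seq[-1] = 1 → [8, 5, 6, 6, 4, 1]
reverse → [1, 4, 6, 6, 5, 8]
append seq[0]+seq[0] = 1+1 = 2 → [1, 4, 6, 6, 5, 8, 2]
seq[-6] = seq[-1]-seq[0] = 2-1 = 1 → [1, 1, 6, 6, 5, 8, 2]
append seq[0]+seq[0] = 1+1 = 2 → [1, 1, 6, 6, 5, 8, 2, 2]

[1, 1, 6, 6, 5, 8, 2, 2]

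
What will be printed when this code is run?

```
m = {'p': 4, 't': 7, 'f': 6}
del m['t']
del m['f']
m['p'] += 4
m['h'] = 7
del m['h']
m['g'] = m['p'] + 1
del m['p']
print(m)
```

{'g': 9}

del 't' → {'p': 4, 'f': 6}
del 'f' → {'p': 4}
m['p'] = 4+4 = 8 → {'p': 8}
m['h'] = 7 → {'p': 8, 'h': 7}
del 'h' → {'p': 8}
m['g'] = m['p']+1 = 9 → {'p': 8, 'g': 9}
del 'p' → {'g': 9}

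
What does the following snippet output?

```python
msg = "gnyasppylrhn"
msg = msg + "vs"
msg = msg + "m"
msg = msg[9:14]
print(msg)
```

+ 'vs' → 'gnyasppylrhnvs'
+ 'm' → 'gnyasppylrhnvsm'
slice [9:14] → 'rhnvs'

rhnvs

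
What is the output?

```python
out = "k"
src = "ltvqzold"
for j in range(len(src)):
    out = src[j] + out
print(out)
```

dlozqvtlk

j=0: prepend 'l' → 'lk'
j=1: prepend 't' → 'tlk'
j=2: prepend 'v' → 'vtlk'
j=3: prepend 'q' → 'qvtlk'
j=4: prepend 'z' → 'zqvtlk'
j=5: prepend 'o' → 'ozqvtlk'
j=6: prepend 'l' → 'lozqvtlk'
j=7: prepend 'd' → 'dlozqvtlk'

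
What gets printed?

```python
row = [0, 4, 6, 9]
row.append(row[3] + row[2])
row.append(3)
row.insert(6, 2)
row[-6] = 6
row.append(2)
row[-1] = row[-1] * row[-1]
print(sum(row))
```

append row[3]+row[2] = 9+6 = 15 → [0, 4, 6, 9, 15]
append 3 → [0, 4, 6, 9, 15, 3]
insert 2 at 6 → [0, 4, 6, 9, 15, 3, 2]
row[-6] = 6 → [0, 6, 6, 9, 15, 3, 2]
append 2 → [0, 6, 6, 9, 15, 3, 2, 2]
row[-1] = row[-1]*row[-1] = 2*2 = 4 → [0, 6, 6, 9, 15, 3, 2, 4]
sum = 45

45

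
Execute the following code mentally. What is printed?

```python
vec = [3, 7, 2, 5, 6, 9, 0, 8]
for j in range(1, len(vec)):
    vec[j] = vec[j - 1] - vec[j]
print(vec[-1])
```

j=1: vec[1] = 3-7 = -4 → [3, -4, 2, 5, 6, 9, 0, 8]
j=2: vec[2] = (-4)-2 = -6 → [3, -4, -6, 5, 6, 9, 0, 8]
j=3: vec[3] = (-6)-5 = -11 → [3, -4, -6, -11, 6, 9, 0, 8]
j=4: vec[4] = (-11)-6 = -17 → [3, -4, -6, -11, -17, 9, 0, 8]
j=5: vec[5] = (-17)-9 = -26 → [3, -4, -6, -11, -17, -26, 0, 8]
j=6: vec[6] = (-26)-0 = -26 → [3, -4, -6, -11, -17, -26, -26, 8]
j=7: vec[7] = (-26)-8 = -34 → [3, -4, -6, -11, -17, -26, -26, -34]

-34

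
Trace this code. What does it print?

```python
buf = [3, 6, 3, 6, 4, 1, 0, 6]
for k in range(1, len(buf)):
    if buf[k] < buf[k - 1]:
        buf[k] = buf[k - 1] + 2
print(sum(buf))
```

87

k=1: 6>=3, unchanged → [3, 6, 3, 6, 4, 1, 0, 6]
k=2: 3<6, buf[2] = 6+2 = 8 → [3, 6, 8, 6, 4, 1, 0, 6]
k=3: 6<8, buf[3] = 8+2 = 10 → [3, 6, 8, 10, 4, 1, 0, 6]
k=4: 4<10, buf[4] = 10+2 = 12 → [3, 6, 8, 10, 12, 1, 0, 6]
k=5: 1<12, buf[5] = 12+2 = 14 → [3, 6, 8, 10, 12, 14, 0, 6]
k=6: 0<14, buf[6] = 14+2 = 16 → [3, 6, 8, 10, 12, 14, 16, 6]
k=7: 6<16, buf[7] = 16+2 = 18 → [3, 6, 8, 10, 12, 14, 16, 18]
sum = 87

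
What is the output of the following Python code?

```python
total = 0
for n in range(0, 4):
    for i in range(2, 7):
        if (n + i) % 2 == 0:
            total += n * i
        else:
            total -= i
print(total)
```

n=0,i=2: even sum, total = 0+0 = 0
n=0,i=3: odd sum, total = 0-3 = -3
n=0,i=4: even sum, total = (-3)+0 = -3
n=0,i=5: odd sum, total = (-3)-5 = -8
n=0,i=6: even sum, total = (-8)+0 = -8
n=1,i=2: odd sum, total = (-8)-2 = -10
n=1,i=3: even sum, total = (-10)+3 = -7
n=1,i=4: odd sum, total = (-7)-4 = -11
n=1,i=5: even sum, total = (-11)+5 = -6
n=1,i=6: odd sum, total = (-6)-6 = -12
n=2,i=2: even sum, total = (-12)+4 = -8
n=2,i=3: odd sum, total = (-8)-3 = -11
n=2,i=4: even sum, total = (-11)+8 = -3
n=2,i=5: odd sum, total = (-3)-5 = -8
n=2,i=6: even sum, total = (-8)+12 = 4
n=3,i=2: odd sum, total = 4-2 = 2
n=3,i=3: even sum, total = 2+9 = 11
n=3,i=4: odd sum, total = 11-4 = 7
n=3,i=5: even sum, total = 7+15 = 22
n=3,i=6: odd sum, total = 22-6 = 16

16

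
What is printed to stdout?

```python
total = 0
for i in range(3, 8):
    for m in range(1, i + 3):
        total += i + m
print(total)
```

330

i=3,m=1: total = 0+4 = 4
i=3,m=2: total = 4+5 = 9
i=3,m=3: total = 9+6 = 15
i=3,m=4: total = 15+7 = 22
i=3,m=5: total = 22+8 = 30
i=4,m=1: total = 30+5 = 35
i=4,m=2: total = 35+6 = 41
i=4,m=3: total = 41+7 = 48
i=4,m=4: total = 48+8 = 56
i=4,m=5: total = 56+9 = 65
i=4,m=6: total = 65+10 = 75
i=5,m=1: total = 75+6 = 81
i=5,m=2: total = 81+7 = 88
i=5,m=3: total = 88+8 = 96
i=5,m=4: total = 96+9 = 105
i=5,m=5: total = 105+10 = 115
i=5,m=6: total = 115+11 = 126
i=5,m=7: total = 126+12 = 138
i=6,m=1: total = 138+7 = 145
i=6,m=2: total = 145+8 = 153
i=6,m=3: total = 153+9 = 162
i=6,m=4: total = 162+10 = 172
i=6,m=5: total = 172+11 = 183
i=6,m=6: total = 183+12 = 195
i=6,m=7: total = 195+13 = 208
i=6,m=8: total = 208+14 = 222
i=7,m=1: total = 222+8 = 230
i=7,m=2: total = 230+9 = 239
i=7,m=3: total = 239+10 = 249
i=7,m=4: total = 249+11 = 260
i=7,m=5: total = 260+12 = 272
i=7,m=6: total = 272+13 = 285
i=7,m=7: total = 285+14 = 299
i=7,m=8: total = 299+15 = 314
i=7,m=9: total = 314+16 = 330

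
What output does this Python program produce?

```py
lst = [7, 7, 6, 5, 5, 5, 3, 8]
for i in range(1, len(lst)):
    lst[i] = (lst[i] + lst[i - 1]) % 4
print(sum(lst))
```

i=1: lst[1] = (7+7)%4 = 2 → [7, 2, 6, 5, 5, 5, 3, 8]
i=2: lst[2] = (6+2)%4 = 0 → [7, 2, 0, 5, 5, 5, 3, 8]
i=3: lst[3] = (5+0)%4 = 1 → [7, 2, 0, 1, 5, 5, 3, 8]
i=4: lst[4] = (5+1)%4 = 2 → [7, 2, 0, 1, 2, 5, 3, 8]
i=5: lst[5] = (5+2)%4 = 3 → [7, 2, 0, 1, 2, 3, 3, 8]
i=6: lst[6] = (3+3)%4 = 2 → [7, 2, 0, 1, 2, 3, 2, 8]
i=7: lst[7] = (8+2)%4 = 2 → [7, 2, 0, 1, 2, 3, 2, 2]
sum = 19

19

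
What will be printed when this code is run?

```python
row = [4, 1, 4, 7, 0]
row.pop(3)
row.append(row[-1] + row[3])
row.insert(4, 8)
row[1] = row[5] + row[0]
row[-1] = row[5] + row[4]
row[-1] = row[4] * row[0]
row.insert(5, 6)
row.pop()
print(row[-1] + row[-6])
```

10

pop(3) removes 7 → [4, 1, 4, 0]
append row[-1]+row[3] = 0+0 = 0 → [4, 1, 4, 0, 0]
insert 8 at 4 → [4, 1, 4, 0, 8, 0]
row[1] = row[5]+row[0] = 0+4 = 4 → [4, 4, 4, 0, 8, 0]
row[-1] = row[5]+row[4] = 0+8 = 8 → [4, 4, 4, 0, 8, 8]
row[-1] = row[4]*row[0] = 8*4 = 32 → [4, 4, 4, 0, 8, 32]
insert 6 at 5 → [4, 4, 4, 0, 8, 6, 32]
pop() removes 32 → [4, 4, 4, 0, 8, 6]
row[-1]+row[-6] = 6+4 = 10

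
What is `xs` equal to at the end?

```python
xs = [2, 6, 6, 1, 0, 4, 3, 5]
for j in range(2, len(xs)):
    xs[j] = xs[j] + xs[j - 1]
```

[2, 6, 12, 13, 13, 17, 20, 25]

j=2: xs[2] = 6+6 = 12 → [2, 6, 12, 1, 0, 4, 3, 5]
j=3: xs[3] = 1+12 = 13 → [2, 6, 12, 13, 0, 4, 3, 5]
j=4: xs[4] = 0+13 = 13 → [2, 6, 12, 13, 13, 4, 3, 5]
j=5: xs[5] = 4+13 = 17 → [2, 6, 12, 13, 13, 17, 3, 5]
j=6: xs[6] = 3+17 = 20 → [2, 6, 12, 13, 13, 17, 20, 5]
j=7: xs[7] = 5+20 = 25 → [2, 6, 12, 13, 13, 17, 20, 25]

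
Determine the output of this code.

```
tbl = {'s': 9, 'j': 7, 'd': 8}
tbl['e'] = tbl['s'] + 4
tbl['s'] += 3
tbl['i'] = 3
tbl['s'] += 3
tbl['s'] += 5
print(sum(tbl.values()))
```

tbl['e'] = tbl['s']+4 = 13 → {'s': 9, 'j': 7, 'd': 8, 'e': 13}
tbl['s'] = 9+3 = 12 → {'s': 12, 'j': 7, 'd': 8, 'e': 13}
tbl['i'] = 3 → {'s': 12, 'j': 7, 'd': 8, 'e': 13, 'i': 3}
tbl['s'] = 12+3 = 15 → {'s': 15, 'j': 7, 'd': 8, 'e': 13, 'i': 3}
tbl['s'] = 15+5 = 20 → {'s': 20, 'j': 7, 'd': 8, 'e': 13, 'i': 3}
sum of values = 51

51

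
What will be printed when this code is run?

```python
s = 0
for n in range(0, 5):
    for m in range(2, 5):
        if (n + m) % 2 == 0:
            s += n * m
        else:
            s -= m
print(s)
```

n=0,m=2: even sum, s = 0+0 = 0
n=0,m=3: odd sum, s = 0-3 = -3
n=0,m=4: even sum, s = (-3)+0 = -3
n=1,m=2: odd sum, s = (-3)-2 = -5
n=1,m=3: even sum, s = (-5)+3 = -2
n=1,m=4: odd sum, s = (-2)-4 = -6
n=2,m=2: even sum, s = (-6)+4 = -2
n=2,m=3: odd sum, s = (-2)-3 = -5
n=2,m=4: even sum, s = (-5)+8 = 3
n=3,m=2: odd sum, s = 3-2 = 1
n=3,m=3: even sum, s = 1+9 = 10
n=3,m=4: odd sum, s = 10-4 = 6
n=4,m=2: even sum, s = 6+8 = 14
n=4,m=3: odd sum, s = 14-3 = 11
n=4,m=4: even sum, s = 11+16 = 27

27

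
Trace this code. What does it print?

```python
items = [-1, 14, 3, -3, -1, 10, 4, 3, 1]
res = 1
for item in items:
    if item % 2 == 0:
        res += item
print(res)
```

29

item=-1: not even
item=14: even, res = 1+14 = 15
item=3: not even
item=-3: not even
item=-1: not even
item=10: even, res = 15+10 = 25
item=4: even, res = 25+4 = 29
item=3: not even
item=1: not even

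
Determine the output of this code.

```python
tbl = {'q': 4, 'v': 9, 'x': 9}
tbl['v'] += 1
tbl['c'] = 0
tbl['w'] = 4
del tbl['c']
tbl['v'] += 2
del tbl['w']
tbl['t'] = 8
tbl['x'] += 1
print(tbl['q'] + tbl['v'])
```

16

tbl['v'] = 9+1 = 10 → {'q': 4, 'v': 10, 'x': 9}
tbl['c'] = 0 → {'q': 4, 'v': 10, 'x': 9, 'c': 0}
tbl['w'] = 4 → {'q': 4, 'v': 10, 'x': 9, 'c': 0, 'w': 4}
del 'c' → {'q': 4, 'v': 10, 'x': 9, 'w': 4}
tbl['v'] = 10+2 = 12 → {'q': 4, 'v': 12, 'x': 9, 'w': 4}
del 'w' → {'q': 4, 'v': 12, 'x': 9}
tbl['t'] = 8 → {'q': 4, 'v': 12, 'x': 9, 't': 8}
tbl['x'] = 9+1 = 10 → {'q': 4, 'v': 12, 'x': 10, 't': 8}
tbl['q']+tbl['v'] = 4+12 = 16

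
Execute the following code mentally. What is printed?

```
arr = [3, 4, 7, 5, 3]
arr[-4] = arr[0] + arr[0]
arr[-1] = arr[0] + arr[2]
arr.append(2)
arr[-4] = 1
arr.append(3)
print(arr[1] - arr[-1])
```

3

arr[-4] = arr[0]+arr[0] = 3+3 = 6 → [3, 6, 7, 5, 3]
arr[-1] = arr[0]+arr[2] = 3+7 = 10 → [3, 6, 7, 5, 10]
append 2 → [3, 6, 7, 5, 10, 2]
arr[-4] = 1 → [3, 6, 1, 5, 10, 2]
append 3 → [3, 6, 1, 5, 10, 2, 3]
arr[1]-arr[-1] = 6-3 = 3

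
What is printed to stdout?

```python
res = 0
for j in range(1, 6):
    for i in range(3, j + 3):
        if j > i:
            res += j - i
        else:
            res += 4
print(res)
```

52

j=1,i=3: not 1>3, res = 0+4 = 4
j=2,i=3: not 2>3, res = 4+4 = 8
j=2,i=4: not 2>4, res = 8+4 = 12
j=3,i=3: not 3>3, res = 12+4 = 16
j=3,i=4: not 3>4, res = 16+4 = 20
j=3,i=5: not 3>5, res = 20+4 = 24
j=4,i=3: 4>3, res = 24+1 = 25
j=4,i=4: not 4>4, res = 25+4 = 29
j=4,i=5: not 4>5, res = 29+4 = 33
j=4,i=6: not 4>6, res = 33+4 = 37
j=5,i=3: 5>3, res = 37+2 = 39
j=5,i=4: 5>4, res = 39+1 = 40
j=5,i=5: not 5>5, res = 40+4 = 44
j=5,i=6: not 5>6, res = 44+4 = 48
j=5,i=7: not 5>7, res = 48+4 = 52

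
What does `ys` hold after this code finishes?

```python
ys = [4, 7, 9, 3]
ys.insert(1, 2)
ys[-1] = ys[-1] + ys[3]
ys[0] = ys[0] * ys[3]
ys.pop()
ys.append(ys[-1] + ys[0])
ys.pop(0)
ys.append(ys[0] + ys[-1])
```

insert 2 at 1 → [4, 2, 7, 9, 3]
ys[-1] = ys[-1]+ys[3] = 3+9 = 12 → [4, 2, 7, 9, 12]
ys[0] = ys[0]*ys[3] = 4*9 = 36 → [36, 2, 7, 9, 12]
pop() removes 12 → [36, 2, 7, 9]
append ys[-1]+ys[0] = 9+36 = 45 → [36, 2, 7, 9, 45]
pop(0) removes 36 → [2, 7, 9, 45]
append ys[0]+ys[-1] = 2+45 = 47 → [2, 7, 9, 45, 47]

[2, 7, 9, 45, 47]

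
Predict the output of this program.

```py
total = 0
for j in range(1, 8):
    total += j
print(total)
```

28

j=1: total = 0+1 = 1
j=2: total = 1+2 = 3
j=3: total = 3+3 = 6
j=4: total = 6+4 = 10
j=5: total = 10+5 = 15
j=6: total = 15+6 = 21
j=7: total = 21+7 = 28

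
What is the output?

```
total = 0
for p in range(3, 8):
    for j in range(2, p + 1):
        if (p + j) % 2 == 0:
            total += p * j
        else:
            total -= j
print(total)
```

219

p=3,j=2: odd sum, total = 0-2 = -2
p=3,j=3: even sum, total = (-2)+9 = 7
p=4,j=2: even sum, total = 7+8 = 15
p=4,j=3: odd sum, total = 15-3 = 12
p=4,j=4: even sum, total = 12+16 = 28
p=5,j=2: odd sum, total = 28-2 = 26
p=5,j=3: even sum, total = 26+15 = 41
p=5,j=4: odd sum, total = 41-4 = 37
p=5,j=5: even sum, total = 37+25 = 62
p=6,j=2: even sum, total = 62+12 = 74
p=6,j=3: odd sum, total = 74-3 = 71
p=6,j=4: even sum, total = 71+24 = 95
p=6,j=5: odd sum, total = 95-5 = 90
p=6,j=6: even sum, total = 90+36 = 126
p=7,j=2: odd sum, total = 126-2 = 124
p=7,j=3: even sum, total = 124+21 = 145
p=7,j=4: odd sum, total = 145-4 = 141
p=7,j=5: even sum, total = 141+35 = 176
p=7,j=6: odd sum, total = 176-6 = 170
p=7,j=7: even sum, total = 170+49 = 219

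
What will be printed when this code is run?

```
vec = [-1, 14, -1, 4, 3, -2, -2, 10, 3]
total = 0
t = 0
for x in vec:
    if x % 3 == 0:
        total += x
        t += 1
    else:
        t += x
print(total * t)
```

144

x=-1: not %3==0; t=-1
x=14: not %3==0; t=13
x=-1: not %3==0; t=12
x=4: not %3==0; t=16
x=3: %3==0, total = 0+3 = 3; t=17
x=-2: not %3==0; t=15
x=-2: not %3==0; t=13
x=10: not %3==0; t=23
x=3: %3==0, total = 3+3 = 6; t=24
total*t = 6*24 = 144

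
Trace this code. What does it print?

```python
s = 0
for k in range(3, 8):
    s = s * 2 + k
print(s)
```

k=3: s = 0*2+3 = 3
k=4: s = 3*2+4 = 10
k=5: s = 10*2+5 = 25
k=6: s = 25*2+6 = 56
k=7: s = 56*2+7 = 119

119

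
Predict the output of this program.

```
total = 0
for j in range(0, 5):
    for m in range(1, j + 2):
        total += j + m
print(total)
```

75

j=0,m=1: total = 0+1 = 1
j=1,m=1: total = 1+2 = 3
j=1,m=2: total = 3+3 = 6
j=2,m=1: total = 6+3 = 9
j=2,m=2: total = 9+4 = 13
j=2,m=3: total = 13+5 = 18
j=3,m=1: total = 18+4 = 22
j=3,m=2: total = 22+5 = 27
j=3,m=3: total = 27+6 = 33
j=3,m=4: total = 33+7 = 40
j=4,m=1: total = 40+5 = 45
j=4,m=2: total = 45+6 = 51
j=4,m=3: total = 51+7 = 58
j=4,m=4: total = 58+8 = 66
j=4,m=5: total = 66+9 = 75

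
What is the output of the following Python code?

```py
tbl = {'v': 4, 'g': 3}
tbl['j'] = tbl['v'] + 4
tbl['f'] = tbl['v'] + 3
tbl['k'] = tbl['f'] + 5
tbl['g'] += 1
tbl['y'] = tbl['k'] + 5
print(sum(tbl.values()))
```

tbl['j'] = tbl['v']+4 = 8 → {'v': 4, 'g': 3, 'j': 8}
tbl['f'] = tbl['v']+3 = 7 → {'v': 4, 'g': 3, 'j': 8, 'f': 7}
tbl['k'] = tbl['f']+5 = 12 → {'v': 4, 'g': 3, 'j': 8, 'f': 7, 'k': 12}
tbl['g'] = 3+1 = 4 → {'v': 4, 'g': 4, 'j': 8, 'f': 7, 'k': 12}
tbl['y'] = tbl['k']+5 = 17 → {'v': 4, 'g': 4, 'j': 8, 'f': 7, 'k': 12, 'y': 17}
sum of values = 52

52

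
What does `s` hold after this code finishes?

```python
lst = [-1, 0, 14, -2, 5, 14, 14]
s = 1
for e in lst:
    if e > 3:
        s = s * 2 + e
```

190

e=-1: not >3
e=0: not >3
e=14: >3, s = 1*2+14 = 16
e=-2: not >3
e=5: >3, s = 16*2+5 = 37
e=14: >3, s = 37*2+14 = 88
e=14: >3, s = 88*2+14 = 190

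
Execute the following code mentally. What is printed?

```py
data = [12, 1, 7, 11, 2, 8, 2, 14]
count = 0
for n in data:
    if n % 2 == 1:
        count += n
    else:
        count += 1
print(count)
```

n=12: not odd, count = 0+1 = 1
n=1: odd, count = 1+1 = 2
n=7: odd, count = 2+7 = 9
n=11: odd, count = 9+11 = 20
n=2: not odd, count = 20+1 = 21
n=8: not odd, count = 21+1 = 22
n=2: not odd, count = 22+1 = 23
n=14: not odd, count = 23+1 = 24

24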